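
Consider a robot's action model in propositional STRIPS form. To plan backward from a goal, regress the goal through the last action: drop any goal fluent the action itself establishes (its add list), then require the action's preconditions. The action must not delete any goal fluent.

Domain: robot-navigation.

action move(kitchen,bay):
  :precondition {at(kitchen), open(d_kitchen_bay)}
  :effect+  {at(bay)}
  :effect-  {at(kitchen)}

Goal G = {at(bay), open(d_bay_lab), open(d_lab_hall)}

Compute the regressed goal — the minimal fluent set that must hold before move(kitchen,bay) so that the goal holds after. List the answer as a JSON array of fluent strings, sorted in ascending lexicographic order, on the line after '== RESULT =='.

Regress:
  G ∩ del = {}  (empty — regression defined)
  G \ add = {at(bay), open(d_bay_lab), open(d_lab_hall)} \ {at(bay)} = {open(d_bay_lab), open(d_lab_hall)}
  ∪ pre   = {open(d_bay_lab), open(d_lab_hall)} ∪ {at(kitchen), open(d_kitchen_bay)}
          = {at(kitchen), open(d_bay_lab), open(d_kitchen_bay), open(d_lab_hall)}

== RESULT ==
["at(kitchen)", "open(d_bay_lab)", "open(d_kitchen_bay)", "open(d_lab_hall)"]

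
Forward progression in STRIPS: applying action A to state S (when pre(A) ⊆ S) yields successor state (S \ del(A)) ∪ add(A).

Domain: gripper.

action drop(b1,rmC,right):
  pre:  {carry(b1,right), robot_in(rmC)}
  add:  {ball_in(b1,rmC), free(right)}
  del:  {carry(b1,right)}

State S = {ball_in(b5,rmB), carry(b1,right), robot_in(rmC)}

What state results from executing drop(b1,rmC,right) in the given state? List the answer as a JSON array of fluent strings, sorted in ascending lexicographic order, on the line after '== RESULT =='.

Compute (S \ del) ∪ add:
  pre ⊆ S: {carry(b1,right), robot_in(rmC)} ⊆ S  — applicable
  S \ del = {ball_in(b5,rmB), robot_in(rmC)}
  ∪ add   = {ball_in(b1,rmC), ball_in(b5,rmB), free(right), robot_in(rmC)}

== RESULT ==
["ball_in(b1,rmC)", "ball_in(b5,rmB)", "free(right)", "robot_in(rmC)"]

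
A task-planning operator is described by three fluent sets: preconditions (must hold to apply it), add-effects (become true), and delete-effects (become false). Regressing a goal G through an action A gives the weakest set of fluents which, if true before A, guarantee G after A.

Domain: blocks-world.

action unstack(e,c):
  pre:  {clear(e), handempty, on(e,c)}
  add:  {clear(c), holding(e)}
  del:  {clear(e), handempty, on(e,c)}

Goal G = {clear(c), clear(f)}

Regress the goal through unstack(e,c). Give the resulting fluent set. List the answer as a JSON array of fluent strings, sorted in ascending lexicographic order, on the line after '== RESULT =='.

Compute (G \ add) ∪ pre:
  G ∩ del = {}  (empty — regression defined)
  G \ add = {clear(c), clear(f)} \ {clear(c), holding(e)} = {clear(f)}
  ∪ pre   = {clear(f)} ∪ {clear(e), handempty, on(e,c)}
          = {clear(e), clear(f), handempty, on(e,c)}

== RESULT ==
["clear(e)", "clear(f)", "handempty", "on(e,c)"]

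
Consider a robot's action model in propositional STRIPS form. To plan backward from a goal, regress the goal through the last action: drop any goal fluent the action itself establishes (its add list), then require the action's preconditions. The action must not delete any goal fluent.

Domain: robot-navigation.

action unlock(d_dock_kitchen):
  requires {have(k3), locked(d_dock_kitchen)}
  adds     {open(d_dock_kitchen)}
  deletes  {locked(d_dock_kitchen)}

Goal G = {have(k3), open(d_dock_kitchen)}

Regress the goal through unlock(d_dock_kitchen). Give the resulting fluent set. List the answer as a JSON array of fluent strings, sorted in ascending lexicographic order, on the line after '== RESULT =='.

Regress:
  G ∩ del = {}  (empty — regression defined)
  G \ add = {have(k3), open(d_dock_kitchen)} \ {open(d_dock_kitchen)} = {have(k3)}
  ∪ pre   = {have(k3)} ∪ {have(k3), locked(d_dock_kitchen)}
          = {have(k3), locked(d_dock_kitchen)}

== RESULT ==
["have(k3)", "locked(d_dock_kitchen)"]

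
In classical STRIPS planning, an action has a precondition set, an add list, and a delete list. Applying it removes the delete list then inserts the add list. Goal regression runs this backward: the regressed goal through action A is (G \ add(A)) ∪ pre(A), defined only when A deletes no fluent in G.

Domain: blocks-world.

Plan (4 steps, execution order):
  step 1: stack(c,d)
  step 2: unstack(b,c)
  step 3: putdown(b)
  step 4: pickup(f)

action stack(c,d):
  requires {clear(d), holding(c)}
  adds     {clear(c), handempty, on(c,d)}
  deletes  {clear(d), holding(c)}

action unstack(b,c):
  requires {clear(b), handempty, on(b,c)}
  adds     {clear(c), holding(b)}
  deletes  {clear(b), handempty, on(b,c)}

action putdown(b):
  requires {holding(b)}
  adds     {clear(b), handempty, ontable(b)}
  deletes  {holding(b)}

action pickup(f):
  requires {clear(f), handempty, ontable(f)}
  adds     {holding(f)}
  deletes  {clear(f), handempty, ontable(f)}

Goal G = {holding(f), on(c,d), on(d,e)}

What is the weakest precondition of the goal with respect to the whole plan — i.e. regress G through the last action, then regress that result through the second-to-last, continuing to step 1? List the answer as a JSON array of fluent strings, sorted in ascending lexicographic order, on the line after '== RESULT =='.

Work backward from the goal:
  through step 4 (pickup(f)): drop {holding(f)}, keep {on(c,d), on(d,e)}, require {clear(f), handempty, ontable(f)}
    → {clear(f), handempty, on(c,d), on(d,e), ontable(f)}
  through step 3 (putdown(b)): drop {handempty}, keep {clear(f), on(c,d), on(d,e), ontable(f)}, require {holding(b)}
    → {clear(f), holding(b), on(c,d), on(d,e), ontable(f)}
  through step 2 (unstack(b,c)): drop {holding(b)}, keep {clear(f), on(c,d), on(d,e), ontable(f)}, require {clear(b), handempty, on(b,c)}
    → {clear(b), clear(f), handempty, on(b,c), on(c,d), on(d,e), ontable(f)}
  through step 1 (stack(c,d)): drop {handempty, on(c,d)}, keep {clear(b), clear(f), on(b,c), on(d,e), ontable(f)}, require {clear(d), holding(c)}
    → {clear(b), clear(d), clear(f), holding(c), on(b,c), on(d,e), ontable(f)}

== RESULT ==
["clear(b)", "clear(d)", "clear(f)", "holding(c)", "on(b,c)", "on(d,e)", "ontable(f)"]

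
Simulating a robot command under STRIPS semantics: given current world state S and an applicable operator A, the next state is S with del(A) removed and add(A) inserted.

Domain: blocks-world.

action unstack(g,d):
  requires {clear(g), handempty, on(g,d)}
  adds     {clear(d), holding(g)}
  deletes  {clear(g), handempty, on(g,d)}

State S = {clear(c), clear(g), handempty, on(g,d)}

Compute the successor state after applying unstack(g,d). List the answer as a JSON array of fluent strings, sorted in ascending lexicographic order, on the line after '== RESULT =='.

Progress:
  pre ⊆ S: {clear(g), handempty, on(g,d)} ⊆ S  — applicable
  S \ del = {clear(c)}
  ∪ add   = {clear(c), clear(d), holding(g)}

== RESULT ==
["clear(c)", "clear(d)", "holding(g)"]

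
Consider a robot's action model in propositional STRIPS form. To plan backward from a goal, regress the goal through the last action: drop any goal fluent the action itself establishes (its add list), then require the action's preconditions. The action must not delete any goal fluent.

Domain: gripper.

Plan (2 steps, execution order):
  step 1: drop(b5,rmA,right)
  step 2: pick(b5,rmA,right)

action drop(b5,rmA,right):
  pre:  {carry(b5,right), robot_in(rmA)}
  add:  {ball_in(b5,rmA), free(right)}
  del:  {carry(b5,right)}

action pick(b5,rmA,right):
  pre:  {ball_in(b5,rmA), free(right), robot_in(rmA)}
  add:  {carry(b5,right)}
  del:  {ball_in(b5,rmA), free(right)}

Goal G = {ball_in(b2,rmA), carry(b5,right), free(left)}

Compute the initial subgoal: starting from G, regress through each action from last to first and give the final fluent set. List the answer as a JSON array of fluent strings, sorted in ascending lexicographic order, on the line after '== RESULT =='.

Regress step by step:
  through step 2 (pick(b5,rmA,right)): drop {carry(b5,right)}, keep {ball_in(b2,rmA), free(left)}, require {ball_in(b5,rmA), free(right), robot_in(rmA)}
    → {ball_in(b2,rmA), ball_in(b5,rmA), free(left), free(right), robot_in(rmA)}
  through step 1 (drop(b5,rmA,right)): drop {ball_in(b5,rmA), free(right)}, keep {ball_in(b2,rmA), free(left), robot_in(rmA)}, require {carry(b5,right), robot_in(rmA)}
    → {ball_in(b2,rmA), carry(b5,right), free(left), robot_in(rmA)}

== RESULT ==
["ball_in(b2,rmA)", "carry(b5,right)", "free(left)", "robot_in(rmA)"]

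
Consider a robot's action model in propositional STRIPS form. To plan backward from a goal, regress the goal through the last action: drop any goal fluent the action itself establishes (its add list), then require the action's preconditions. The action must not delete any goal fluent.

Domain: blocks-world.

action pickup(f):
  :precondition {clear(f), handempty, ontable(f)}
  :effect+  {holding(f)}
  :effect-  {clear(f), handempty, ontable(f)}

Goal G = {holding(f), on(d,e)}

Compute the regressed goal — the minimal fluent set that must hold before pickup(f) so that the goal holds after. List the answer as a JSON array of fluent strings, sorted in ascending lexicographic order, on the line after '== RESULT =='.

Regress:
  G ∩ del = {}  (empty — regression defined)
  G \ add = {holding(f), on(d,e)} \ {holding(f)} = {on(d,e)}
  ∪ pre   = {on(d,e)} ∪ {clear(f), handempty, ontable(f)}
          = {clear(f), handempty, on(d,e), ontable(f)}

== RESULT ==
["clear(f)", "handempty", "on(d,e)", "ontable(f)"]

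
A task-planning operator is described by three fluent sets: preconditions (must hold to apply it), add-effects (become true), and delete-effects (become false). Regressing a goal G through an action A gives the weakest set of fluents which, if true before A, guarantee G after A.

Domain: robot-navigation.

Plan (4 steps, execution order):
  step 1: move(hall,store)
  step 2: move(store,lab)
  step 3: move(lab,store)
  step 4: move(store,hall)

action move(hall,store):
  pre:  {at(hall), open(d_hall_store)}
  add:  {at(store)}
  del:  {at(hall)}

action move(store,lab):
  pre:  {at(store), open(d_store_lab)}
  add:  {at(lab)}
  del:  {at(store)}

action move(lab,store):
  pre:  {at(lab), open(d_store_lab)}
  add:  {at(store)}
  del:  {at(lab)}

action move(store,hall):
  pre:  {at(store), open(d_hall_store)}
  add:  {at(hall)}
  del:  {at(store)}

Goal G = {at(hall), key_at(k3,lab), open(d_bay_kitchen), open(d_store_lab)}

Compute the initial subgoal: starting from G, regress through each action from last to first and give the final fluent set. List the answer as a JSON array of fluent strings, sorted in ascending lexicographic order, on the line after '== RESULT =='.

Work backward from the goal:
  through step 4 (move(store,hall)): drop {at(hall)}, keep {key_at(k3,lab), open(d_bay_kitchen), open(d_store_lab)}, require {at(store), open(d_hall_store)}
    → {at(store), key_at(k3,lab), open(d_bay_kitchen), open(d_hall_store), open(d_store_lab)}
  through step 3 (move(lab,store)): drop {at(store)}, keep {key_at(k3,lab), open(d_bay_kitchen), open(d_hall_store), open(d_store_lab)}, require {at(lab), open(d_store_lab)}
    → {at(lab), key_at(k3,lab), open(d_bay_kitchen), open(d_hall_store), open(d_store_lab)}
  through step 2 (move(store,lab)): drop {at(lab)}, keep {key_at(k3,lab), open(d_bay_kitchen), open(d_hall_store), open(d_store_lab)}, require {at(store), open(d_store_lab)}
    → {at(store), key_at(k3,lab), open(d_bay_kitchen), open(d_hall_store), open(d_store_lab)}
  through step 1 (move(hall,store)): drop {at(store)}, keep {key_at(k3,lab), open(d_bay_kitchen), open(d_hall_store), open(d_store_lab)}, require {at(hall), open(d_hall_store)}
    → {at(hall), key_at(k3,lab), open(d_bay_kitchen), open(d_hall_store), open(d_store_lab)}

== RESULT ==
["at(hall)", "key_at(k3,lab)", "open(d_bay_kitchen)", "open(d_hall_store)", "open(d_store_lab)"]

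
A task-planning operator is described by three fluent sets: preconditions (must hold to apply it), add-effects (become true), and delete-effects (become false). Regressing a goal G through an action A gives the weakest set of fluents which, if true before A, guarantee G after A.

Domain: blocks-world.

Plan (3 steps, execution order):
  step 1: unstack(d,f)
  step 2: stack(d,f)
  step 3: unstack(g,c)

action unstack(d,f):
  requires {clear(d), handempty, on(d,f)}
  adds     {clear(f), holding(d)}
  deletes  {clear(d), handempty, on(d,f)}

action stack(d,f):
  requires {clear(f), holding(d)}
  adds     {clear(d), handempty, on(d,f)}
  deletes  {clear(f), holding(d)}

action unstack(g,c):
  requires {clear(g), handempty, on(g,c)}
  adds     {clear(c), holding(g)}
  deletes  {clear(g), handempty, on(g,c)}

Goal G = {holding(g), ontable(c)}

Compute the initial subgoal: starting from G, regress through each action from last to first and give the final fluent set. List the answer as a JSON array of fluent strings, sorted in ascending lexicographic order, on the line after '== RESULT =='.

Regress step by step:
  through step 3 (unstack(g,c)): drop {holding(g)}, keep {ontable(c)}, require {clear(g), handempty, on(g,c)}
    → {clear(g), handempty, on(g,c), ontable(c)}
  through step 2 (stack(d,f)): drop {handempty}, keep {clear(g), on(g,c), ontable(c)}, require {clear(f), holding(d)}
    → {clear(f), clear(g), holding(d), on(g,c), ontable(c)}
  through step 1 (unstack(d,f)): drop {clear(f), holding(d)}, keep {clear(g), on(g,c), ontable(c)}, require {clear(d), handempty, on(d,f)}
    → {clear(d), clear(g), handempty, on(d,f), on(g,c), ontable(c)}

== RESULT ==
["clear(d)", "clear(g)", "handempty", "on(d,f)", "on(g,c)", "ontable(c)"]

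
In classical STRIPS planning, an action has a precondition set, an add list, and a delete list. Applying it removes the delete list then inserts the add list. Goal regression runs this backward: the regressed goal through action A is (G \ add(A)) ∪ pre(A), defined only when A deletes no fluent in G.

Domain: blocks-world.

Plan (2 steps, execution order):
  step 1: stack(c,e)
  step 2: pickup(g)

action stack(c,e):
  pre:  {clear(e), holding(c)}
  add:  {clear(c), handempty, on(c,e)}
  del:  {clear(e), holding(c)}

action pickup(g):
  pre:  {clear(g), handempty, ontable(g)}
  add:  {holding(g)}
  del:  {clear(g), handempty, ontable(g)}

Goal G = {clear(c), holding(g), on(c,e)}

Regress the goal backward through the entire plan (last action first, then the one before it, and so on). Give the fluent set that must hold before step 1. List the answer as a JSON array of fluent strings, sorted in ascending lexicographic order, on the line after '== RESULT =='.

Work backward from the goal:
  through step 2 (pickup(g)): drop {holding(g)}, keep {clear(c), on(c,e)}, require {clear(g), handempty, ontable(g)}
    → {clear(c), clear(g), handempty, on(c,e), ontable(g)}
  through step 1 (stack(c,e)): drop {clear(c), handempty, on(c,e)}, keep {clear(g), ontable(g)}, require {clear(e), holding(c)}
    → {clear(e), clear(g), holding(c), ontable(g)}

== RESULT ==
["clear(e)", "clear(g)", "holding(c)", "ontable(g)"]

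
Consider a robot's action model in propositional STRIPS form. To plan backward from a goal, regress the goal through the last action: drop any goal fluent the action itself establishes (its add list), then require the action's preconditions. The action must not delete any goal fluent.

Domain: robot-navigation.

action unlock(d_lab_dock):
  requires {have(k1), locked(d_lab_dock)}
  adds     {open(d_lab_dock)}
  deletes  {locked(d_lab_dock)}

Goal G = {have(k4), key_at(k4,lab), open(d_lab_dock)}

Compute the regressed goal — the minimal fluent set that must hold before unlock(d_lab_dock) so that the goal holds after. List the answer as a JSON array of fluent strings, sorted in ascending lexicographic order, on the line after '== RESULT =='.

Compute (G \ add) ∪ pre:
  G ∩ del = {}  (empty — regression defined)
  G \ add = {have(k4), key_at(k4,lab), open(d_lab_dock)} \ {open(d_lab_dock)} = {have(k4), key_at(k4,lab)}
  ∪ pre   = {have(k4), key_at(k4,lab)} ∪ {have(k1), locked(d_lab_dock)}
          = {have(k1), have(k4), key_at(k4,lab), locked(d_lab_dock)}

== RESULT ==
["have(k1)", "have(k4)", "key_at(k4,lab)", "locked(d_lab_dock)"]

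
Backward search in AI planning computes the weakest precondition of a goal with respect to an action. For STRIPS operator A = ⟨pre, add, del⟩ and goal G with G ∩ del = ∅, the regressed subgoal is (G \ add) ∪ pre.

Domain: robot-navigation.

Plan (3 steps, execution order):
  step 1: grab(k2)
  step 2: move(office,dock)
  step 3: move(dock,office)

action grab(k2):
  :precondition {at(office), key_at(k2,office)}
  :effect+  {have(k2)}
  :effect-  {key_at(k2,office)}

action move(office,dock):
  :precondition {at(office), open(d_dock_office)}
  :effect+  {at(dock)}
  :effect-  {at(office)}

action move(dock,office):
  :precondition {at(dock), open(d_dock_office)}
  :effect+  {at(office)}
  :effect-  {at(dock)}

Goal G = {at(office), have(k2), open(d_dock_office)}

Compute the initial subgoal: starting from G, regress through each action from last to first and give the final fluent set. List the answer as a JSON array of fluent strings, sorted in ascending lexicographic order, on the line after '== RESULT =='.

Regress step by step:
  through step 3 (move(dock,office)): drop {at(office)}, keep {have(k2), open(d_dock_office)}, require {at(dock), open(d_dock_office)}
    → {at(dock), have(k2), open(d_dock_office)}
  through step 2 (move(office,dock)): drop {at(dock)}, keep {have(k2), open(d_dock_office)}, require {at(office), open(d_dock_office)}
    → {at(office), have(k2), open(d_dock_office)}
  through step 1 (grab(k2)): drop {have(k2)}, keep {at(office), open(d_dock_office)}, require {at(office), key_at(k2,office)}
    → {at(office), key_at(k2,office), open(d_dock_office)}

== RESULT ==
["at(office)", "key_at(k2,office)", "open(d_dock_office)"]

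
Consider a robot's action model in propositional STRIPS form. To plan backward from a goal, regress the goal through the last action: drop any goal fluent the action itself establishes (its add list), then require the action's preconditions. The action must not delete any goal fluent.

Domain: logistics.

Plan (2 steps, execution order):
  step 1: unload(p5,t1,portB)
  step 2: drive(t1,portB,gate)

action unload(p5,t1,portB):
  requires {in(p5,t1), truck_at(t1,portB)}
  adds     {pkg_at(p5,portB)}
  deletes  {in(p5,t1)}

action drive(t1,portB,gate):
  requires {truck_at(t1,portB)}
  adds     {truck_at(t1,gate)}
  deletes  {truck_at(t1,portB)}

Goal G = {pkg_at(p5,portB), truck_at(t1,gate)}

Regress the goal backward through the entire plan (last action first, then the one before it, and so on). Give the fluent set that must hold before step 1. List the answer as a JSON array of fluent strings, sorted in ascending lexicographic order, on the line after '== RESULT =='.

Work backward from the goal:
  through step 2 (drive(t1,portB,gate)): drop {truck_at(t1,gate)}, keep {pkg_at(p5,portB)}, require {truck_at(t1,portB)}
    → {pkg_at(p5,portB), truck_at(t1,portB)}
  through step 1 (unload(p5,t1,portB)): drop {pkg_at(p5,portB)}, keep {truck_at(t1,portB)}, require {in(p5,t1), truck_at(t1,portB)}
    → {in(p5,t1), truck_at(t1,portB)}

== RESULT ==
["in(p5,t1)", "truck_at(t1,portB)"]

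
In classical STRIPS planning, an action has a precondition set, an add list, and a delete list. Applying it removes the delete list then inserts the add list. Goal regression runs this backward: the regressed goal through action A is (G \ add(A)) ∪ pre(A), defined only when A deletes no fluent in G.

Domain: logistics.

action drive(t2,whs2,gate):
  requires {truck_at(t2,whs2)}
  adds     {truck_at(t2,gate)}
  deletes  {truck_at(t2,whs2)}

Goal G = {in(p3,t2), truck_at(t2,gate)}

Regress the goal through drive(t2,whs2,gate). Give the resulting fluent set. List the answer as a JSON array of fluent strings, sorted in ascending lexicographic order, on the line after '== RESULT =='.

Compute (G \ add) ∪ pre:
  G ∩ del = {}  (empty — regression defined)
  G \ add = {in(p3,t2), truck_at(t2,gate)} \ {truck_at(t2,gate)} = {in(p3,t2)}
  ∪ pre   = {in(p3,t2)} ∪ {truck_at(t2,whs2)}
          = {in(p3,t2), truck_at(t2,whs2)}

== RESULT ==
["in(p3,t2)", "truck_at(t2,whs2)"]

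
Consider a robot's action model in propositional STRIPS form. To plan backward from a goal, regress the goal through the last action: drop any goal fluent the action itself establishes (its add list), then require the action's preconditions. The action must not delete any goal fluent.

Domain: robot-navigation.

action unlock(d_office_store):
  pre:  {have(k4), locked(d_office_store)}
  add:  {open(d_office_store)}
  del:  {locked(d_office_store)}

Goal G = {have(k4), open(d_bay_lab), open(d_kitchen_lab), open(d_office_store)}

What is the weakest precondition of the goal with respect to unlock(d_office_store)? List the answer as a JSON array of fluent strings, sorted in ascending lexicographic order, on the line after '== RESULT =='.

Compute (G \ add) ∪ pre:
  G ∩ del = {}  (empty — regression defined)
  G \ add = {have(k4), open(d_bay_lab), open(d_kitchen_lab), open(d_office_store)} \ {open(d_office_store)} = {have(k4), open(d_bay_lab), open(d_kitchen_lab)}
  ∪ pre   = {have(k4), open(d_bay_lab), open(d_kitchen_lab)} ∪ {have(k4), locked(d_office_store)}
          = {have(k4), locked(d_office_store), open(d_bay_lab), open(d_kitchen_lab)}

== RESULT ==
["have(k4)", "locked(d_office_store)", "open(d_bay_lab)", "open(d_kitchen_lab)"]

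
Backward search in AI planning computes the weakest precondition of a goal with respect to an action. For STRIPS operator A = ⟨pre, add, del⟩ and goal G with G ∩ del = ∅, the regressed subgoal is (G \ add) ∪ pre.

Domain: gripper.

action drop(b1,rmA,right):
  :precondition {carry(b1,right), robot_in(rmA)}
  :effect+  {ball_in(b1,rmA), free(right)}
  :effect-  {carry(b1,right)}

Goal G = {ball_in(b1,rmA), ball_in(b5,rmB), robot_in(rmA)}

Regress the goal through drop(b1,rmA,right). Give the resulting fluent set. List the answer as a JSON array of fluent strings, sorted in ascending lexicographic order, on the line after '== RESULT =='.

Regress:
  G ∩ del = {}  (empty — regression defined)
  G \ add = {ball_in(b1,rmA), ball_in(b5,rmB), robot_in(rmA)} \ {ball_in(b1,rmA), free(right)} = {ball_in(b5,rmB), robot_in(rmA)}
  ∪ pre   = {ball_in(b5,rmB), robot_in(rmA)} ∪ {carry(b1,right), robot_in(rmA)}
          = {ball_in(b5,rmB), carry(b1,right), robot_in(rmA)}

== RESULT ==
["ball_in(b5,rmB)", "carry(b1,right)", "robot_in(rmA)"]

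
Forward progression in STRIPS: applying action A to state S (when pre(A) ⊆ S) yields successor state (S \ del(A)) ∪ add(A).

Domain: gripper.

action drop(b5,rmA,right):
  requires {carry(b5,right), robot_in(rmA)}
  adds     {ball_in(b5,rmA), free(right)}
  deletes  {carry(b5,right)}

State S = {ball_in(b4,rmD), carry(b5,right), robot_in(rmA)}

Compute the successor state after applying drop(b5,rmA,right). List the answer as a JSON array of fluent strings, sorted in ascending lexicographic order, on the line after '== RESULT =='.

Progress:
  pre ⊆ S: {carry(b5,right), robot_in(rmA)} ⊆ S  — applicable
  S \ del = {ball_in(b4,rmD), robot_in(rmA)}
  ∪ add   = {ball_in(b4,rmD), ball_in(b5,rmA), free(right), robot_in(rmA)}

== RESULT ==
["ball_in(b4,rmD)", "ball_in(b5,rmA)", "free(right)", "robot_in(rmA)"]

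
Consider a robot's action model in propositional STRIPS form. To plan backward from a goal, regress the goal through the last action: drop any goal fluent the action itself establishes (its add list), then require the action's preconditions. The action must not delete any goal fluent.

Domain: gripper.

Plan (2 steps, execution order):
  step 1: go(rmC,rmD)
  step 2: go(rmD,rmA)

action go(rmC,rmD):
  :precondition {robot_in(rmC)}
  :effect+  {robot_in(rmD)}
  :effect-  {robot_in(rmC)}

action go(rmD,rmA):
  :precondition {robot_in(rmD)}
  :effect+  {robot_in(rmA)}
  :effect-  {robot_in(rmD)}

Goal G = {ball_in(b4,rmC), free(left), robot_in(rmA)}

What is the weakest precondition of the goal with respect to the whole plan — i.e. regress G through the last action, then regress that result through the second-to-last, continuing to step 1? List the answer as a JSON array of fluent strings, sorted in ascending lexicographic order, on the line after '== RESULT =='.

Work backward from the goal:
  through step 2 (go(rmD,rmA)): drop {robot_in(rmA)}, keep {ball_in(b4,rmC), free(left)}, require {robot_in(rmD)}
    → {ball_in(b4,rmC), free(left), robot_in(rmD)}
  through step 1 (go(rmC,rmD)): drop {robot_in(rmD)}, keep {ball_in(b4,rmC), free(left)}, require {robot_in(rmC)}
    → {ball_in(b4,rmC), free(left), robot_in(rmC)}

== RESULT ==
["ball_in(b4,rmC)", "free(left)", "robot_in(rmC)"]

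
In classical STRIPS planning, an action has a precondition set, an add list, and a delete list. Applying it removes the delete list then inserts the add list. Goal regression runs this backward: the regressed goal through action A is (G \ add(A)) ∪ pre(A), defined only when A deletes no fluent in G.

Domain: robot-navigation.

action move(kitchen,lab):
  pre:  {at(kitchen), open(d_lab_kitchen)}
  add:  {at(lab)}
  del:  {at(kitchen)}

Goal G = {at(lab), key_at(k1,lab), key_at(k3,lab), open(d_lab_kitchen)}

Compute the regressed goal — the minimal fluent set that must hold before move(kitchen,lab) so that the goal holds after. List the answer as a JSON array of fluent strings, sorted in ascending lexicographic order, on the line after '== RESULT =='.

Compute (G \ add) ∪ pre:
  G ∩ del = {}  (empty — regression defined)
  G \ add = {at(lab), key_at(k1,lab), key_at(k3,lab), open(d_lab_kitchen)} \ {at(lab)} = {key_at(k1,lab), key_at(k3,lab), open(d_lab_kitchen)}
  ∪ pre   = {key_at(k1,lab), key_at(k3,lab), open(d_lab_kitchen)} ∪ {at(kitchen), open(d_lab_kitchen)}
          = {at(kitchen), key_at(k1,lab), key_at(k3,lab), open(d_lab_kitchen)}

== RESULT ==
["at(kitchen)", "key_at(k1,lab)", "key_at(k3,lab)", "open(d_lab_kitchen)"]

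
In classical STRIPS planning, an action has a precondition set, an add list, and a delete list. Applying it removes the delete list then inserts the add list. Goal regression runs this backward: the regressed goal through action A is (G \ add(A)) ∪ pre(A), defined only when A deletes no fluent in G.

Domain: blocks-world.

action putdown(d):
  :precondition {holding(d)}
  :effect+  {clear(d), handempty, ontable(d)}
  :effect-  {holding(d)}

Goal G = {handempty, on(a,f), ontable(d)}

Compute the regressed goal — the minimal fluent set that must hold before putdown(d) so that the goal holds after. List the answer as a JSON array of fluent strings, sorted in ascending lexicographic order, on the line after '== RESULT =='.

Compute (G \ add) ∪ pre:
  G ∩ del = {}  (empty — regression defined)
  G \ add = {handempty, on(a,f), ontable(d)} \ {clear(d), handempty, ontable(d)} = {on(a,f)}
  ∪ pre   = {on(a,f)} ∪ {holding(d)}
          = {holding(d), on(a,f)}

== RESULT ==
["holding(d)", "on(a,f)"]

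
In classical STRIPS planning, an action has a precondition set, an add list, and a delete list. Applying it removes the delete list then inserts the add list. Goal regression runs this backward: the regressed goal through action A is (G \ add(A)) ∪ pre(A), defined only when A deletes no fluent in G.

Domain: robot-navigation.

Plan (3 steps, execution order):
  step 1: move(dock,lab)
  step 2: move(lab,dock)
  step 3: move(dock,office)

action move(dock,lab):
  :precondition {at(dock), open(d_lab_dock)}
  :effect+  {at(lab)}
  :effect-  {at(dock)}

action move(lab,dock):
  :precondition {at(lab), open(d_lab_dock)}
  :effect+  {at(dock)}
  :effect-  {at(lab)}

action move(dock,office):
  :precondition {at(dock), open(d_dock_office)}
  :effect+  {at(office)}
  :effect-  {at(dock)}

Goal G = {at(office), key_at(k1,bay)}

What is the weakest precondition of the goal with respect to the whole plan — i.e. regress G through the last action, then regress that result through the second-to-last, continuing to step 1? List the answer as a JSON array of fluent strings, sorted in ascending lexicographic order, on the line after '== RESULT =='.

Regress step by step:
  through step 3 (move(dock,office)): drop {at(office)}, keep {key_at(k1,bay)}, require {at(dock), open(d_dock_office)}
    → {at(dock), key_at(k1,bay), open(d_dock_office)}
  through step 2 (move(lab,dock)): drop {at(dock)}, keep {key_at(k1,bay), open(d_dock_office)}, require {at(lab), open(d_lab_dock)}
    → {at(lab), key_at(k1,bay), open(d_dock_office), open(d_lab_dock)}
  through step 1 (move(dock,lab)): drop {at(lab)}, keep {key_at(k1,bay), open(d_dock_office), open(d_lab_dock)}, require {at(dock), open(d_lab_dock)}
    → {at(dock), key_at(k1,bay), open(d_dock_office), open(d_lab_dock)}

== RESULT ==
["at(dock)", "key_at(k1,bay)", "open(d_dock_office)", "open(d_lab_dock)"]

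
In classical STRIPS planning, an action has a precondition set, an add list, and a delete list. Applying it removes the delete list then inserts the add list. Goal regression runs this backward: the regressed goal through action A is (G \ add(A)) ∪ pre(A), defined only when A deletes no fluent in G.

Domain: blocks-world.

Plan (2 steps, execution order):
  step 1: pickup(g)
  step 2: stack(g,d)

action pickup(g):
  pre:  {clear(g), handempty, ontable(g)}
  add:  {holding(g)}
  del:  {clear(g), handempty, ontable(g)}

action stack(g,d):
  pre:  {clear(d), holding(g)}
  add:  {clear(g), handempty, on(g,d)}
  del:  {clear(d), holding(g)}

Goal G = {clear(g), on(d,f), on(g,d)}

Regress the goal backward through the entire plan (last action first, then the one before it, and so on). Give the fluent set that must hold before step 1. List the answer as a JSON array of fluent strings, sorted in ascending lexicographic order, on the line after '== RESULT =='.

Work backward from the goal:
  through step 2 (stack(g,d)): drop {clear(g), on(g,d)}, keep {on(d,f)}, require {clear(d), holding(g)}
    → {clear(d), holding(g), on(d,f)}
  through step 1 (pickup(g)): drop {holding(g)}, keep {clear(d), on(d,f)}, require {clear(g), handempty, ontable(g)}
    → {clear(d), clear(g), handempty, on(d,f), ontable(g)}

== RESULT ==
["clear(d)", "clear(g)", "handempty", "on(d,f)", "ontable(g)"]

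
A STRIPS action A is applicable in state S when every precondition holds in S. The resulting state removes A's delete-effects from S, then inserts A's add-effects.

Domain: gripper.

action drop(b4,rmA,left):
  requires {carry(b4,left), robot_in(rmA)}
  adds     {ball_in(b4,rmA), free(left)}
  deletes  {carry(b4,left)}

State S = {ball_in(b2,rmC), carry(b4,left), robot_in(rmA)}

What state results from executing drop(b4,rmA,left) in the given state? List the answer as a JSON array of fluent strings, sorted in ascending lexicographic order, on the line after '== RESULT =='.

Progress:
  pre ⊆ S: {carry(b4,left), robot_in(rmA)} ⊆ S  — applicable
  S \ del = {ball_in(b2,rmC), robot_in(rmA)}
  ∪ add   = {ball_in(b2,rmC), ball_in(b4,rmA), free(left), robot_in(rmA)}

== RESULT ==
["ball_in(b2,rmC)", "ball_in(b4,rmA)", "free(left)", "robot_in(rmA)"]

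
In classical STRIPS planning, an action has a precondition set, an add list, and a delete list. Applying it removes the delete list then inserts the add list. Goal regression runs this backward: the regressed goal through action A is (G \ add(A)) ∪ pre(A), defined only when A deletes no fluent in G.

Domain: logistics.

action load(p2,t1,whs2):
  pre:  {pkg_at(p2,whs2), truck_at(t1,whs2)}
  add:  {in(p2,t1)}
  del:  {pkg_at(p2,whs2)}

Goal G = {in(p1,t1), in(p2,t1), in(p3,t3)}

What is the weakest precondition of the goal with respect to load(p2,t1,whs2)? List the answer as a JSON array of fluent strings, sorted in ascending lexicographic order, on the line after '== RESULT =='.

Regress:
  G ∩ del = {}  (empty — regression defined)
  G \ add = {in(p1,t1), in(p2,t1), in(p3,t3)} \ {in(p2,t1)} = {in(p1,t1), in(p3,t3)}
  ∪ pre   = {in(p1,t1), in(p3,t3)} ∪ {pkg_at(p2,whs2), truck_at(t1,whs2)}
          = {in(p1,t1), in(p3,t3), pkg_at(p2,whs2), truck_at(t1,whs2)}

== RESULT ==
["in(p1,t1)", "in(p3,t3)", "pkg_at(p2,whs2)", "truck_at(t1,whs2)"]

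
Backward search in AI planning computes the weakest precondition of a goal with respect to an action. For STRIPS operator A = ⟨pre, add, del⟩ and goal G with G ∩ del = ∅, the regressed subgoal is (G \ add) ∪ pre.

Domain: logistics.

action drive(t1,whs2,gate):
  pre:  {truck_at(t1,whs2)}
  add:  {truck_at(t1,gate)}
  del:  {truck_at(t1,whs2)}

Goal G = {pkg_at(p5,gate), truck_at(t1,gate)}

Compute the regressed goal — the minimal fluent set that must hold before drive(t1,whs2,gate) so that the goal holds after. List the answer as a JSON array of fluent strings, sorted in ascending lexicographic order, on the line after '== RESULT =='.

Compute (G \ add) ∪ pre:
  G ∩ del = {}  (empty — regression defined)
  G \ add = {pkg_at(p5,gate), truck_at(t1,gate)} \ {truck_at(t1,gate)} = {pkg_at(p5,gate)}
  ∪ pre   = {pkg_at(p5,gate)} ∪ {truck_at(t1,whs2)}
          = {pkg_at(p5,gate), truck_at(t1,whs2)}

== RESULT ==
["pkg_at(p5,gate)", "truck_at(t1,whs2)"]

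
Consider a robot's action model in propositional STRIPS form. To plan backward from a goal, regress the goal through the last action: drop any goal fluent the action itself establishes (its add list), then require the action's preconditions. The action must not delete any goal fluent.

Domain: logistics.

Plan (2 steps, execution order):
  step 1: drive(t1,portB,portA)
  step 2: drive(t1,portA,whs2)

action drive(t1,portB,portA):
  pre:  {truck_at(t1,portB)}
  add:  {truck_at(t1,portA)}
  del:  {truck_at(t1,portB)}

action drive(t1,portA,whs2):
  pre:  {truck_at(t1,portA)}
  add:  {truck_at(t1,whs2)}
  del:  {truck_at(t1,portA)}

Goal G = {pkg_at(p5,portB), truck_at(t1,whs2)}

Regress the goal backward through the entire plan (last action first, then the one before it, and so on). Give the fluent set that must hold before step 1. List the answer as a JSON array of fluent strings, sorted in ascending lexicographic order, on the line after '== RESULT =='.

Work backward from the goal:
  through step 2 (drive(t1,portA,whs2)): drop {truck_at(t1,whs2)}, keep {pkg_at(p5,portB)}, require {truck_at(t1,portA)}
    → {pkg_at(p5,portB), truck_at(t1,portA)}
  through step 1 (drive(t1,portB,portA)): drop {truck_at(t1,portA)}, keep {pkg_at(p5,portB)}, require {truck_at(t1,portB)}
    → {pkg_at(p5,portB), truck_at(t1,portB)}

== RESULT ==
["pkg_at(p5,portB)", "truck_at(t1,portB)"]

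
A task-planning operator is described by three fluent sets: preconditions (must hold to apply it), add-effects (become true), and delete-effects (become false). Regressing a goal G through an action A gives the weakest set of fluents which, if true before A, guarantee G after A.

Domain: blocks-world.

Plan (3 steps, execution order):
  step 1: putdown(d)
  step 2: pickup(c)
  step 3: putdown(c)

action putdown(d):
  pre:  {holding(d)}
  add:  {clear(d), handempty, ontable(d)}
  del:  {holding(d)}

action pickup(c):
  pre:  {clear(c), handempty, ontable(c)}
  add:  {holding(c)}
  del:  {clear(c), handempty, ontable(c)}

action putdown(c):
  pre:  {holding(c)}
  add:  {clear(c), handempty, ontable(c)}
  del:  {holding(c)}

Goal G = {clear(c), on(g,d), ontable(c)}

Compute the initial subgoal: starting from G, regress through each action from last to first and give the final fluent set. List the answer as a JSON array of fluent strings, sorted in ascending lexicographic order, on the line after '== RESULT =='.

Work backward from the goal:
  through step 3 (putdown(c)): drop {clear(c), ontable(c)}, keep {on(g,d)}, require {holding(c)}
    → {holding(c), on(g,d)}
  through step 2 (pickup(c)): drop {holding(c)}, keep {on(g,d)}, require {clear(c), handempty, ontable(c)}
    → {clear(c), handempty, on(g,d), ontable(c)}
  through step 1 (putdown(d)): drop {handempty}, keep {clear(c), on(g,d), ontable(c)}, require {holding(d)}
    → {clear(c), holding(d), on(g,d), ontable(c)}

== RESULT ==
["clear(c)", "holding(d)", "on(g,d)", "ontable(c)"]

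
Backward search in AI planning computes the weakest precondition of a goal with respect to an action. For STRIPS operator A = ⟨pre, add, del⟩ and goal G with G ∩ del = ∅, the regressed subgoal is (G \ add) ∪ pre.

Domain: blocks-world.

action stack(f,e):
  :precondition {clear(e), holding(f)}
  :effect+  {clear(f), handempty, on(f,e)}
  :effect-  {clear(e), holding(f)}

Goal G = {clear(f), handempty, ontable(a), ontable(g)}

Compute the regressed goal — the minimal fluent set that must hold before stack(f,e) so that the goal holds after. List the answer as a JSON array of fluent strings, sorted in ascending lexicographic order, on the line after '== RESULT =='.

Compute (G \ add) ∪ pre:
  G ∩ del = {}  (empty — regression defined)
  G \ add = {clear(f), handempty, ontable(a), ontable(g)} \ {clear(f), handempty, on(f,e)} = {ontable(a), ontable(g)}
  ∪ pre   = {ontable(a), ontable(g)} ∪ {clear(e), holding(f)}
          = {clear(e), holding(f), ontable(a), ontable(g)}

== RESULT ==
["clear(e)", "holding(f)", "ontable(a)", "ontable(g)"]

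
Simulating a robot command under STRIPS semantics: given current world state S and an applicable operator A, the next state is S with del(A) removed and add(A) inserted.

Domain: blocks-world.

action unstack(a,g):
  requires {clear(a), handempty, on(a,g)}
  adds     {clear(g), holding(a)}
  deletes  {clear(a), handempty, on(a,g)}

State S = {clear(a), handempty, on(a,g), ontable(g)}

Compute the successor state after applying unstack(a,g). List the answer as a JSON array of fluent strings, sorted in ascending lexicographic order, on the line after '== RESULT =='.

Progress:
  pre ⊆ S: {clear(a), handempty, on(a,g)} ⊆ S  — applicable
  S \ del = {ontable(g)}
  ∪ add   = {clear(g), holding(a), ontable(g)}

== RESULT ==
["clear(g)", "holding(a)", "ontable(g)"]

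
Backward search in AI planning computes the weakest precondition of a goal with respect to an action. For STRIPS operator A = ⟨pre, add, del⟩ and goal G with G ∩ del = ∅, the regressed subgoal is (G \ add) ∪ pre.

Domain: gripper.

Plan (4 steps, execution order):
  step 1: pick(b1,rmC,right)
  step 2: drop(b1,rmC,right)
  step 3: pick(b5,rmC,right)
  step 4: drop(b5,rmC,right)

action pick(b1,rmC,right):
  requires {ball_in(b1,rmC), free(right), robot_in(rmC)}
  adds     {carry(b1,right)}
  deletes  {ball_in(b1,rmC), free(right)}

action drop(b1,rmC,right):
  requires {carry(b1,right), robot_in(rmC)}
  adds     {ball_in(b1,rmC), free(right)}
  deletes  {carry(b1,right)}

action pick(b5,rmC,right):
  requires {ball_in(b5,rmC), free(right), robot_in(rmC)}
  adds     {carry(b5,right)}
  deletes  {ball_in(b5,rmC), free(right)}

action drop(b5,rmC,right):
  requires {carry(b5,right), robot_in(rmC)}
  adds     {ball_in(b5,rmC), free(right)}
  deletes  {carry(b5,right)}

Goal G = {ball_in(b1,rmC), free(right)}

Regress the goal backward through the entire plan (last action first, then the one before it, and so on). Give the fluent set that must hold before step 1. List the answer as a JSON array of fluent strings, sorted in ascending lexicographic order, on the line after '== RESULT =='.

Work backward from the goal:
  through step 4 (drop(b5,rmC,right)): drop {free(right)}, keep {ball_in(b1,rmC)}, require {carry(b5,right), robot_in(rmC)}
    → {ball_in(b1,rmC), carry(b5,right), robot_in(rmC)}
  through step 3 (pick(b5,rmC,right)): drop {carry(b5,right)}, keep {ball_in(b1,rmC), robot_in(rmC)}, require {ball_in(b5,rmC), free(right), robot_in(rmC)}
    → {ball_in(b1,rmC), ball_in(b5,rmC), free(right), robot_in(rmC)}
  through step 2 (drop(b1,rmC,right)): drop {ball_in(b1,rmC), free(right)}, keep {ball_in(b5,rmC), robot_in(rmC)}, require {carry(b1,right), robot_in(rmC)}
    → {ball_in(b5,rmC), carry(b1,right), robot_in(rmC)}
  through step 1 (pick(b1,rmC,right)): drop {carry(b1,right)}, keep {ball_in(b5,rmC), robot_in(rmC)}, require {ball_in(b1,rmC), free(right), robot_in(rmC)}
    → {ball_in(b1,rmC), ball_in(b5,rmC), free(right), robot_in(rmC)}

== RESULT ==
["ball_in(b1,rmC)", "ball_in(b5,rmC)", "free(right)", "robot_in(rmC)"]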